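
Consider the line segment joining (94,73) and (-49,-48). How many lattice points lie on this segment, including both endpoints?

The number of lattice points on a segment between lattice points is gcd(|Δx|,|Δy|) + 1 = gcd(143,121) + 1 = 11 + 1 = 12.

12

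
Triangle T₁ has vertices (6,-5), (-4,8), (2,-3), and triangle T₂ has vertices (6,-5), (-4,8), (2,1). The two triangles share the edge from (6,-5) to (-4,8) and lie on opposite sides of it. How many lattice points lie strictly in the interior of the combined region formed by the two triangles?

The union is the simple quadrilateral with vertices (6,-5), (2,-3), (-4,8), (2,1) in order.
Using the shoelace formula, 2A = |[6·(-3) − 2·(-5)] + [2·8 − (-4)·(-3)] + [(-4)·1 − 2·8] + [2·(-5) − 6·1]| = 40, so the area is 20.
The number of boundary lattice points is Σ gcd(|Δx|,|Δy|) = gcd(4,2) + gcd(6,11) + gcd(6,7) + gcd(4,6) = 2+1+1+2 = 6.
By Pick's theorem I = A − B/2 + 1 = 20 − 6/2 + 1 = 18.

18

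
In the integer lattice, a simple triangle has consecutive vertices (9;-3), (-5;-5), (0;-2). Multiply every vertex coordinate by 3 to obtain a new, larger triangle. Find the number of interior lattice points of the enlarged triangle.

The shoelace formula gives twice the area as |[9·(-5) − (-5)·(-3)] + [(-5)·(-2) − 0·(-5)] + [0·(-3) − 9·(-2)]| = 32, so the area is 16.
The number of boundary lattice points is Σ gcd(|Δx|,|Δy|) = gcd(14,2) + gcd(5,3) + gcd(9,1) = 2+1+1 = 4.
Scaling by 3 multiplies the area by 3² = 9 (so the new area is 144) and multiplies the boundary lattice-point count by 3, giving 12.
By Pick's theorem, the interior count of the dilated polygon is 144 − 12/2 + 1 = 139.

139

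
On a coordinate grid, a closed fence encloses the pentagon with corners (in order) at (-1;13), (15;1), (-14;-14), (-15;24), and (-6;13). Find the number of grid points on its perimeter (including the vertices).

The number of boundary lattice points is Σ gcd(|Δx|,|Δy|) = gcd(16,12) + gcd(29,15) + gcd(1,38) + gcd(9,11) + gcd(5,0) = 4+1+1+1+5 = 12.

12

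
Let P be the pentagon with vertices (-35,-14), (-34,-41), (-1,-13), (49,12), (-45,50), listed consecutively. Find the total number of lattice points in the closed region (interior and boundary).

3694

By the shoelace formula, twice the signed area is |((-35)·(-41) − (-34)·(-14)) + ((-34)·(-13) − (-1)·(-41)) + ((-1)·12 − 49·(-13)) + (49·50 − (-45)·12) + ((-45)·(-14) − (-35)·50)| = 7355, so the area is 3677.5.
Along each edge there are gcd(|Δx|,|Δy|)+1 lattice points, so counting each shared vertex once the boundary has gcd(1,27) + gcd(33,28) + gcd(50,25) + gcd(94,38) + gcd(10,64) = 1+1+25+2+2 = 31.
Pick's theorem gives I = A − B/2 + 1 = 3677.5 − 31/2 + 1 = 3663, so the closed region contains I + B = 3663 + 31 = 3694 lattice points.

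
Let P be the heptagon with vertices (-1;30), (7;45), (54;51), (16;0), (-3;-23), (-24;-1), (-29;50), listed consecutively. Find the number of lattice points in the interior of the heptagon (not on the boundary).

3051

The shoelace formula gives twice the area as |((-1)·45 − 7·30) + (7·51 − 54·45) + (54·0 − 16·51) + (16·(-23) − (-3)·0) + ((-3)·(-1) − (-24)·(-23)) + ((-24)·50 − (-29)·(-1)) + ((-29)·30 − (-1)·50)| = 6110, so the area is 3055.
Along each edge there are gcd(|Δx|,|Δy|)+1 lattice points, so counting each shared vertex once the boundary has gcd(8,15) + gcd(47,6) + gcd(38,51) + gcd(19,23) + gcd(21,22) + gcd(5,51) + gcd(28,20) = 1+1+1+1+1+1+4 = 10.
By Pick's theorem A = I + B/2 − 1, so I = 3055 − 10/2 + 1 = 3051.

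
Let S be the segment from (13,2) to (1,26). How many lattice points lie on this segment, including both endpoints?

The number of lattice points on a segment between lattice points is gcd(|Δx|,|Δy|) + 1 = gcd(12,24) + 1 = 12 + 1 = 13.

13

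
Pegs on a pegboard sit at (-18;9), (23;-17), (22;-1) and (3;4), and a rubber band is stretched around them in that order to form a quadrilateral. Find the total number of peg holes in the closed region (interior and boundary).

The shoelace formula gives twice the area as |[(-18)·(-17) − 23·9] + [23·(-1) − 22·(-17)] + [22·4 − 3·(-1)] + [3·9 − (-18)·4]| = 640, so the area is 320.
Summing gcd(|Δx|,|Δy|) over the edges gives the boundary count: gcd(41,26) + gcd(1,16) + gcd(19,5) + gcd(21,5) = 1+1+1+1 = 4.
Pick's theorem gives I = A − B/2 + 1 = 320 − 4/2 + 1 = 319, so the closed region contains I + B = 319 + 4 = 323 lattice points.

323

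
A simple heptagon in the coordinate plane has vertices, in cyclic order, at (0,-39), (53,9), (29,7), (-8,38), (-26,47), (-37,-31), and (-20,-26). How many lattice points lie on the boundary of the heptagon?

16

The number of boundary lattice points is Σ gcd(|Δx|,|Δy|) = gcd(53,48) + gcd(24,2) + gcd(37,31) + gcd(18,9) + gcd(11,78) + gcd(17,5) + gcd(20,13) = 1+2+1+9+1+1+1 = 16.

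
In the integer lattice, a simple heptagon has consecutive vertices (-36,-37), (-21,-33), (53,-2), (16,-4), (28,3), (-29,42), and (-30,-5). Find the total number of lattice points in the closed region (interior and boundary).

2896

The shoelace formula gives twice the area as |((-36)·(-33) − (-21)·(-37)) + ((-21)·(-2) − 53·(-33)) + (53·(-4) − 16·(-2)) + (16·3 − 28·(-4)) + (28·42 − (-29)·3) + ((-29)·(-5) − (-30)·42) + ((-30)·(-37) − (-36)·(-5))| = 5780, so the area is 2890.
Summing gcd(|Δx|,|Δy|) over the edges gives the boundary count: gcd(15,4) + gcd(74,31) + gcd(37,2) + gcd(12,7) + gcd(57,39) + gcd(1,47) + gcd(6,32) = 1+1+1+1+3+1+2 = 10.
Pick's theorem gives I = A − B/2 + 1 = 2890 − 10/2 + 1 = 2886, so the closed region contains I + B = 2886 + 10 = 2896 lattice points.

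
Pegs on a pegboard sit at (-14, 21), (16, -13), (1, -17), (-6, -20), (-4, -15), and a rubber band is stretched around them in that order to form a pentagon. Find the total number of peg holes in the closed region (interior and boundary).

414

Using the shoelace formula, 2A = |((-14)·(-13) − 16·21) + (16·(-17) − 1·(-13)) + (1·(-20) − (-6)·(-17)) + ((-6)·(-15) − (-4)·(-20)) + ((-4)·21 − (-14)·(-15))| = 819, so the area is 819/2.
The number of boundary lattice points is Σ gcd(|Δx|,|Δy|) = gcd(30,34) + gcd(15,4) + gcd(7,3) + gcd(2,5) + gcd(10,36) = 2+1+1+1+2 = 7.
Pick's theorem gives I = A − B/2 + 1 = 819/2 − 7/2 + 1 = 407, so the closed region contains I + B = 407 + 7 = 414 lattice points.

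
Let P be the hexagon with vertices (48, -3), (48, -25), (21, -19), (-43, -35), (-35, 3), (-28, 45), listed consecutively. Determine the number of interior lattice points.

By the shoelace formula, twice the signed area is |(48·(-25) − 48·(-3)) + (48·(-19) − 21·(-25)) + (21·(-35) − (-43)·(-19)) + ((-43)·3 − (-35)·(-35)) + ((-35)·45 − (-28)·3) + ((-28)·(-3) − 48·45)| = 7916, so the area is 3958.
The number of boundary lattice points is Σ gcd(|Δx|,|Δy|) = gcd(0,22) + gcd(27,6) + gcd(64,16) + gcd(8,38) + gcd(7,42) + gcd(76,48) = 22+3+16+2+7+4 = 54.
By Pick's theorem A = I + B/2 − 1, so I = 3958 − 54/2 + 1 = 3932.

3932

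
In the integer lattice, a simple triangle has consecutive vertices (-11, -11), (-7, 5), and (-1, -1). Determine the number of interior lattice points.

By the shoelace formula, twice the signed area is |[(-11)·5 − (-7)·(-11)] + [(-7)·(-1) − (-1)·5] + [(-1)·(-11) − (-11)·(-1)]| = 120, so the area is 60.
Along each edge there are gcd(|Δx|,|Δy|)+1 lattice points, so counting each shared vertex once the boundary has gcd(4,16) + gcd(6,6) + gcd(10,10) = 4+6+10 = 20.
By Pick's theorem A = I + B/2 − 1, so I = 60 − 20/2 + 1 = 51.

51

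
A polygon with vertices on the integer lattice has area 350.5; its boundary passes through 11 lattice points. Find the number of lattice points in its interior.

From Pick's theorem, I = A − B/2 + 1 = 350.5 − 11/2 + 1 = 346.

346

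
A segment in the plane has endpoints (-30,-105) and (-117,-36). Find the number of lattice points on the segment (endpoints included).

The number of lattice points on a segment between lattice points is gcd(|Δx|,|Δy|) + 1 = gcd(87,69) + 1 = 3 + 1 = 4.

4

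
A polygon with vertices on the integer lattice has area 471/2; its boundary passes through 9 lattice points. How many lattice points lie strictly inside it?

From Pick's theorem, I = A − B/2 + 1 = 471/2 − 9/2 + 1 = 232.

232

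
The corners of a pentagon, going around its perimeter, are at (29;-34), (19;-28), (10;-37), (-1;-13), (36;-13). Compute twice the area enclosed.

1122

By the shoelace formula, twice the signed area is |[29·(-28) − 19·(-34)] + [19·(-37) − 10·(-28)] + [10·(-13) − (-1)·(-37)] + [(-1)·(-13) − 36·(-13)] + [36·(-34) − 29·(-13)]| = 1122, so the area is 561.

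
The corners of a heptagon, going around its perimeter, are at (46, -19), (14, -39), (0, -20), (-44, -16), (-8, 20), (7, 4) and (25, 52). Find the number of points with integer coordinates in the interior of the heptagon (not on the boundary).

By the shoelace formula, twice the signed area is |(46·(-39) − 14·(-19)) + (14·(-20) − 0·(-39)) + (0·(-16) − (-44)·(-20)) + ((-44)·20 − (-8)·(-16)) + ((-8)·4 − 7·20) + (7·52 − 25·4) + (25·(-19) − 46·52)| = 6471, so the area is 6471/2.
Along each edge there are gcd(|Δx|,|Δy|)+1 lattice points, so counting each shared vertex once the boundary has gcd(32,20) + gcd(14,19) + gcd(44,4) + gcd(36,36) + gcd(15,16) + gcd(18,48) + gcd(21,71) = 4+1+4+36+1+6+1 = 53.
Pick's theorem gives I = A − B/2 + 1 = 6471/2 − 53/2 + 1 = 3210.

3210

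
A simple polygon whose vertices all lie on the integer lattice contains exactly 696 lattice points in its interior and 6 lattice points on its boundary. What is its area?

698

By Pick's theorem, A = I + B/2 − 1 = 696 + 6/2 − 1 = 698.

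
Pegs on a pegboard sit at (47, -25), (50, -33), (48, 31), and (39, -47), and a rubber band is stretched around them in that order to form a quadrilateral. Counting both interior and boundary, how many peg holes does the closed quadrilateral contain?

306

Using the shoelace formula, 2A = |[47·(-33) − 50·(-25)] + [50·31 − 48·(-33)] + [48·(-47) − 39·31] + [39·(-25) − 47·(-47)]| = 602, so the area is 301.
The number of boundary lattice points is Σ gcd(|Δx|,|Δy|) = gcd(3,8) + gcd(2,64) + gcd(9,78) + gcd(8,22) = 1+2+3+2 = 8.
Pick's theorem gives I = A − B/2 + 1 = 301 − 8/2 + 1 = 298, so the closed region contains I + B = 298 + 8 = 306 lattice points.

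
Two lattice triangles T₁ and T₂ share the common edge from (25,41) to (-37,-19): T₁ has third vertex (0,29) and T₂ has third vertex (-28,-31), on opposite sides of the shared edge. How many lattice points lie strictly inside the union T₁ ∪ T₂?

The union is the simple quadrilateral with vertices (25,41), (0,29), (-37,-19), (-28,-31) in order.
By the shoelace formula, twice the signed area is |[25·29 − 0·41] + [0·(-19) − (-37)·29] + [(-37)·(-31) − (-28)·(-19)] + [(-28)·41 − 25·(-31)]| = 2040, so the area is 1020.
Along each edge there are gcd(|Δx|,|Δy|)+1 lattice points, so counting each shared vertex once the boundary has gcd(25,12) + gcd(37,48) + gcd(9,12) + gcd(53,72) = 1+1+3+1 = 6.
By Pick's theorem I = A − B/2 + 1 = 1020 − 6/2 + 1 = 1018.

1018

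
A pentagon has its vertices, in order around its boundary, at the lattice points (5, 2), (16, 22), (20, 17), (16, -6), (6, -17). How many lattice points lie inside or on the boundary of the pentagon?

314

By the shoelace formula, twice the signed area is |[5·22 − 16·2] + [16·17 − 20·22] + [20·(-6) − 16·17] + [16·(-17) − 6·(-6)] + [6·2 − 5·(-17)]| = 621, so the area is 621/2.
The number of boundary lattice points is Σ gcd(|Δx|,|Δy|) = gcd(11,20) + gcd(4,5) + gcd(4,23) + gcd(10,11) + gcd(1,19) = 1+1+1+1+1 = 5.
Pick's theorem gives I = A − B/2 + 1 = 621/2 − 5/2 + 1 = 309, so the closed region contains I + B = 309 + 5 = 314 lattice points.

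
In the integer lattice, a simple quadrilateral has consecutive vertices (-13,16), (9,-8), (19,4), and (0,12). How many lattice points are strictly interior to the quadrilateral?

264

The shoelace formula gives twice the area as |[(-13)·(-8) − 9·16] + [9·4 − 19·(-8)] + [19·12 − 0·4] + [0·16 − (-13)·12]| = 532, so the area is 266.
Summing gcd(|Δx|,|Δy|) over the edges gives the boundary count: gcd(22,24) + gcd(10,12) + gcd(19,8) + gcd(13,4) = 2+2+1+1 = 6.
By Pick's theorem A = I + B/2 − 1, so I = 266 − 6/2 + 1 = 264.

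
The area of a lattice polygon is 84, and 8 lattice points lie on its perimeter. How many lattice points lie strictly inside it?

81

Pick's theorem A = I + B/2 − 1 rearranges to I = A − B/2 + 1 = 84 − 8/2 + 1 = 81.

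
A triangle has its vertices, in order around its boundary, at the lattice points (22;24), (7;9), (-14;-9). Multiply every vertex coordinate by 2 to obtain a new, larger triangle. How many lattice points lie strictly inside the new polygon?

The shoelace formula gives twice the area as |[22·9 − 7·24] + [7·(-9) − (-14)·9] + [(-14)·24 − 22·(-9)]| = 45, so the area is 22.5.
The number of boundary lattice points is Σ gcd(|Δx|,|Δy|) = gcd(15,15) + gcd(21,18) + gcd(36,33) = 15+3+3 = 21.
Scaling by 2 multiplies the area by 2² = 4 (so the new area is 90) and multiplies the boundary lattice-point count by 2, giving 42.
By Pick's theorem, the interior count of the dilated polygon is 90 − 42/2 + 1 = 70.

70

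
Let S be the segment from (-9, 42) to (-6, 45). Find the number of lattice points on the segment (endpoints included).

The number of lattice points on a segment between lattice points is gcd(|Δx|,|Δy|) + 1 = gcd(3,3) + 1 = 3 + 1 = 4.

4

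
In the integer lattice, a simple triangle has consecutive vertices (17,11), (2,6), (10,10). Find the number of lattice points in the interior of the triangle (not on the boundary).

The shoelace formula gives twice the area as |(17·6 − 2·11) + (2·10 − 10·6) + (10·11 − 17·10)| = 20, so the area is 10.
Along each edge there are gcd(|Δx|,|Δy|)+1 lattice points, so counting each shared vertex once the boundary has gcd(15,5) + gcd(8,4) + gcd(7,1) = 5+4+1 = 10.
Pick's theorem gives I = A − B/2 + 1 = 10 − 10/2 + 1 = 6.

6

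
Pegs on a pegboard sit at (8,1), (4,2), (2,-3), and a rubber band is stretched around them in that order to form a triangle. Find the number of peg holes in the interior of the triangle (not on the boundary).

By the shoelace formula, twice the signed area is |[8·2 − 4·1] + [4·(-3) − 2·2] + [2·1 − 8·(-3)]| = 22, so the area is 11.
Along each edge there are gcd(|Δx|,|Δy|)+1 lattice points, so counting each shared vertex once the boundary has gcd(4,1) + gcd(2,5) + gcd(6,4) = 1+1+2 = 4.
By Pick's theorem A = I + B/2 − 1, so I = 11 − 4/2 + 1 = 10.

10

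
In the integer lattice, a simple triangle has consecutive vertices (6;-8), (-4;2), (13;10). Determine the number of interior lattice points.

120

Using the shoelace formula, 2A = |(6·2 − (-4)·(-8)) + ((-4)·10 − 13·2) + (13·(-8) − 6·10)| = 250, so the area is 125.
The number of boundary lattice points is Σ gcd(|Δx|,|Δy|) = gcd(10,10) + gcd(17,8) + gcd(7,18) = 10+1+1 = 12.
By Pick's theorem A = I + B/2 − 1, so I = 125 − 12/2 + 1 = 120.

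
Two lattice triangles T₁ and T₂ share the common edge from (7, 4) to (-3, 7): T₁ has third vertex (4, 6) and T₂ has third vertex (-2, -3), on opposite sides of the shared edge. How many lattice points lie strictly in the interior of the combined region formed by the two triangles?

53

The union is the simple quadrilateral with vertices (7, 4), (4, 6), (-3, 7), (-2, -3) in order.
The shoelace formula gives twice the area as |[7·6 − 4·4] + [4·7 − (-3)·6] + [(-3)·(-3) − (-2)·7] + [(-2)·4 − 7·(-3)]| = 108, so the area is 54.
Summing gcd(|Δx|,|Δy|) over the edges gives the boundary count: gcd(3,2) + gcd(7,1) + gcd(1,10) + gcd(9,7) = 1+1+1+1 = 4.
By Pick's theorem I = A − B/2 + 1 = 54 − 4/2 + 1 = 53.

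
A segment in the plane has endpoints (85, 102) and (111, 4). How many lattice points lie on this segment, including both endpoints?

The number of lattice points on a segment between lattice points is gcd(|Δx|,|Δy|) + 1 = gcd(26,98) + 1 = 2 + 1 = 3.

3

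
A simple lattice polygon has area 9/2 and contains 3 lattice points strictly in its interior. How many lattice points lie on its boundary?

5

Pick's theorem gives A = I + B/2 − 1, so B = 2(A − I + 1) = 2(9/2 − 3 + 1) = 5.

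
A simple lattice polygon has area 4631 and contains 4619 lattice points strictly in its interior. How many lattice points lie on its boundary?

Pick's theorem gives A = I + B/2 − 1, so B = 2(A − I + 1) = 2(4631 − 4619 + 1) = 26.

26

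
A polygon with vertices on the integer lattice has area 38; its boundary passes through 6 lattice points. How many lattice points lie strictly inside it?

36

From Pick's theorem, I = A − B/2 + 1 = 38 − 6/2 + 1 = 36.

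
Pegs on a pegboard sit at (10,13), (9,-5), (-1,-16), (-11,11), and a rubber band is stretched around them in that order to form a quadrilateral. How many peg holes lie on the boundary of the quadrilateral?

4

Along each edge there are gcd(|Δx|,|Δy|)+1 lattice points, so counting each shared vertex once the boundary has gcd(1,18) + gcd(10,11) + gcd(10,27) + gcd(21,2) = 1+1+1+1 = 4.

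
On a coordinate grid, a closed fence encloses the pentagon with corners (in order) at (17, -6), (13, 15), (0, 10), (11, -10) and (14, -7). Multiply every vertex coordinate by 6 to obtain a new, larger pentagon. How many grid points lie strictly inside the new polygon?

Using the shoelace formula, 2A = |[17·15 − 13·(-6)] + [13·10 − 0·15] + [0·(-10) − 11·10] + [11·(-7) − 14·(-10)] + [14·(-6) − 17·(-7)]| = 451, so the area is 225.5.
The number of boundary lattice points is Σ gcd(|Δx|,|Δy|) = gcd(4,21) + gcd(13,5) + gcd(11,20) + gcd(3,3) + gcd(3,1) = 1+1+1+3+1 = 7.
Scaling by 6 multiplies the area by 6² = 36 (so the new area is 8118) and multiplies the boundary lattice-point count by 6, giving 42.
By Pick's theorem, the interior count of the dilated polygon is 8118 − 42/2 + 1 = 8098.

8098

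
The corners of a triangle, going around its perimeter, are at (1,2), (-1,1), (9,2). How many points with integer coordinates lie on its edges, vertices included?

10

The number of boundary lattice points is Σ gcd(|Δx|,|Δy|) = gcd(2,1) + gcd(10,1) + gcd(8,0) = 1+1+8 = 10.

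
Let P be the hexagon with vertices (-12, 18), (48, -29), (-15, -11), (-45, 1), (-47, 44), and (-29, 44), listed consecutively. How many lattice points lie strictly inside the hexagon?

Using the shoelace formula, 2A = |[(-12)·(-29) − 48·18] + [48·(-11) − (-15)·(-29)] + [(-15)·1 − (-45)·(-11)] + [(-45)·44 − (-47)·1] + [(-47)·44 − (-29)·44] + [(-29)·18 − (-12)·44]| = 4708, so the area is 2354.
Along each edge there are gcd(|Δx|,|Δy|)+1 lattice points, so counting each shared vertex once the boundary has gcd(60,47) + gcd(63,18) + gcd(30,12) + gcd(2,43) + gcd(18,0) + gcd(17,26) = 1+9+6+1+18+1 = 36.
Pick's theorem gives I = A − B/2 + 1 = 2354 − 36/2 + 1 = 2337.

2337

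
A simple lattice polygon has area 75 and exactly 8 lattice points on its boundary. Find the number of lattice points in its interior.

From Pick's theorem, I = A − B/2 + 1 = 75 − 8/2 + 1 = 72.

72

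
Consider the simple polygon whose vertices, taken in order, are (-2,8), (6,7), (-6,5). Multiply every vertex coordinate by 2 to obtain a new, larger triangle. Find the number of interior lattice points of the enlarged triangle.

53

By the shoelace formula, twice the signed area is |[(-2)·7 − 6·8] + [6·5 − (-6)·7] + [(-6)·8 − (-2)·5]| = 28, so the area is 14.
Along each edge there are gcd(|Δx|,|Δy|)+1 lattice points, so counting each shared vertex once the boundary has gcd(8,1) + gcd(12,2) + gcd(4,3) = 1+2+1 = 4.
Scaling by 2 multiplies the area by 2² = 4 (so the new area is 56) and multiplies the boundary lattice-point count by 2, giving 8.
By Pick's theorem, the interior count of the dilated polygon is 56 − 8/2 + 1 = 53.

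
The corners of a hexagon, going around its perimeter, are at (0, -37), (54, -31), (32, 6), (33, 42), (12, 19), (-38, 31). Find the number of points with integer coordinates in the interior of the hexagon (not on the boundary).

Using the shoelace formula, 2A = |(0·(-31) − 54·(-37)) + (54·6 − 32·(-31)) + (32·42 − 33·6) + (33·19 − 12·42) + (12·31 − (-38)·19) + ((-38)·(-37) − 0·31)| = 7083, so the area is 7083/2.
Summing gcd(|Δx|,|Δy|) over the edges gives the boundary count: gcd(54,6) + gcd(22,37) + gcd(1,36) + gcd(21,23) + gcd(50,12) + gcd(38,68) = 6+1+1+1+2+2 = 13.
By Pick's theorem A = I + B/2 − 1, so I = 7083/2 − 13/2 + 1 = 3536.

3536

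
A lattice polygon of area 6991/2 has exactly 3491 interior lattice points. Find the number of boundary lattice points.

11

Pick's theorem gives A = I + B/2 − 1, so B = 2(A − I + 1) = 2(6991/2 − 3491 + 1) = 11.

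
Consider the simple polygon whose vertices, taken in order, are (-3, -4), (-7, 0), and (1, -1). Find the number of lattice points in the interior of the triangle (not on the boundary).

12

Using the shoelace formula, 2A = |((-3)·0 − (-7)·(-4)) + ((-7)·(-1) − 1·0) + (1·(-4) − (-3)·(-1))| = 28, so the area is 14.
Along each edge there are gcd(|Δx|,|Δy|)+1 lattice points, so counting each shared vertex once the boundary has gcd(4,4) + gcd(8,1) + gcd(4,3) = 4+1+1 = 6.
By Pick's theorem A = I + B/2 − 1, so I = 14 − 6/2 + 1 = 12.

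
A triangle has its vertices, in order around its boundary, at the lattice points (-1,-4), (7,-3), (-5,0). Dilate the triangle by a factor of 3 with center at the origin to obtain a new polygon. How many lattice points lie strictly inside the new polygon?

Using the shoelace formula, 2A = |[(-1)·(-3) − 7·(-4)] + [7·0 − (-5)·(-3)] + [(-5)·(-4) − (-1)·0]| = 36, so the area is 18.
Summing gcd(|Δx|,|Δy|) over the edges gives the boundary count: gcd(8,1) + gcd(12,3) + gcd(4,4) = 1+3+4 = 8.
Scaling by 3 multiplies the area by 3² = 9 (so the new area is 162) and multiplies the boundary lattice-point count by 3, giving 24.
By Pick's theorem, the interior count of the dilated polygon is 162 − 24/2 + 1 = 151.

151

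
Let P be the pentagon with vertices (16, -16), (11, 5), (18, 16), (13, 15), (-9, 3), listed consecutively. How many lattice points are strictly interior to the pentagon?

335

The shoelace formula gives twice the area as |(16·5 − 11·(-16)) + (11·16 − 18·5) + (18·15 − 13·16) + (13·3 − (-9)·15) + ((-9)·(-16) − 16·3)| = 674, so the area is 337.
Summing gcd(|Δx|,|Δy|) over the edges gives the boundary count: gcd(5,21) + gcd(7,11) + gcd(5,1) + gcd(22,12) + gcd(25,19) = 1+1+1+2+1 = 6.
Pick's theorem gives I = A − B/2 + 1 = 337 − 6/2 + 1 = 335.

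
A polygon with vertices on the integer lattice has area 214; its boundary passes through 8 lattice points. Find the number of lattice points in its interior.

From Pick's theorem, I = A − B/2 + 1 = 214 − 8/2 + 1 = 211.

211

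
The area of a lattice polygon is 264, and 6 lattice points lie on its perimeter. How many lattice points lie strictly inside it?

From Pick's theorem, I = A − B/2 + 1 = 264 − 6/2 + 1 = 262.

262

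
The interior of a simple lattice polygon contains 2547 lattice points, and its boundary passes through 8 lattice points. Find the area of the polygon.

By Pick's theorem, A = I + B/2 − 1 = 2547 + 8/2 − 1 = 2550.

2550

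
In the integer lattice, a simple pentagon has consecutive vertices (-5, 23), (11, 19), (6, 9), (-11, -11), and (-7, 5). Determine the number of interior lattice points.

292

The shoelace formula gives twice the area as |((-5)·19 − 11·23) + (11·9 − 6·19) + (6·(-11) − (-11)·9) + ((-11)·5 − (-7)·(-11)) + ((-7)·23 − (-5)·5)| = 598, so the area is 299.
Summing gcd(|Δx|,|Δy|) over the edges gives the boundary count: gcd(16,4) + gcd(5,10) + gcd(17,20) + gcd(4,16) + gcd(2,18) = 4+5+1+4+2 = 16.
By Pick's theorem A = I + B/2 − 1, so I = 299 − 16/2 + 1 = 292.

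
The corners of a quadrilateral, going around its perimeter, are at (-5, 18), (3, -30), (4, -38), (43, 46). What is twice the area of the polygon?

2924

By the shoelace formula, twice the signed area is |[(-5)·(-30) − 3·18] + [3·(-38) − 4·(-30)] + [4·46 − 43·(-38)] + [43·18 − (-5)·46]| = 2924, so the area is 1462.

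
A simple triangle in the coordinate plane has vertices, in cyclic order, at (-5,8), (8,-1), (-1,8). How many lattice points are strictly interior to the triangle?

12

By the shoelace formula, twice the signed area is |[(-5)·(-1) − 8·8] + [8·8 − (-1)·(-1)] + [(-1)·8 − (-5)·8]| = 36, so the area is 18.
Summing gcd(|Δx|,|Δy|) over the edges gives the boundary count: gcd(13,9) + gcd(9,9) + gcd(4,0) = 1+9+4 = 14.
Pick's theorem gives I = A − B/2 + 1 = 18 − 14/2 + 1 = 12.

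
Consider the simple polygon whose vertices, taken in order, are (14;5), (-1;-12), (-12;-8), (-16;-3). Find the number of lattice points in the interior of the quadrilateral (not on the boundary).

213

The shoelace formula gives twice the area as |(14·(-12) − (-1)·5) + ((-1)·(-8) − (-12)·(-12)) + ((-12)·(-3) − (-16)·(-8)) + ((-16)·5 − 14·(-3))| = 429, so the area is 429/2.
Summing gcd(|Δx|,|Δy|) over the edges gives the boundary count: gcd(15,17) + gcd(11,4) + gcd(4,5) + gcd(30,8) = 1+1+1+2 = 5.
By Pick's theorem A = I + B/2 − 1, so I = 429/2 − 5/2 + 1 = 213.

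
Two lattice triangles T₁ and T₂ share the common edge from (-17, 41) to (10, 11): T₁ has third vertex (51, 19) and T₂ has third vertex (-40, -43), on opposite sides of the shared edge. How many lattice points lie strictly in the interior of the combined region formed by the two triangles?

2200

The union is the simple quadrilateral with vertices (-17, 41), (51, 19), (10, 11), (-40, -43) in order.
By the shoelace formula, twice the signed area is |[(-17)·19 − 51·41] + [51·11 − 10·19] + [10·(-43) − (-40)·11] + [(-40)·41 − (-17)·(-43)]| = 4404, so the area is 2202.
Along each edge there are gcd(|Δx|,|Δy|)+1 lattice points, so counting each shared vertex once the boundary has gcd(68,22) + gcd(41,8) + gcd(50,54) + gcd(23,84) = 2+1+2+1 = 6.
By Pick's theorem I = A − B/2 + 1 = 2202 − 6/2 + 1 = 2200.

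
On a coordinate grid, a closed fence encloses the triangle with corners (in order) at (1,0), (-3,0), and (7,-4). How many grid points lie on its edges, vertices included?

Along each edge there are gcd(|Δx|,|Δy|)+1 lattice points, so counting each shared vertex once the boundary has gcd(4,0) + gcd(10,4) + gcd(6,4) = 4+2+2 = 8.

8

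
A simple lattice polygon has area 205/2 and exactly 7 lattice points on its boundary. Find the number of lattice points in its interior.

Pick's theorem A = I + B/2 − 1 rearranges to I = A − B/2 + 1 = 205/2 − 7/2 + 1 = 100.

100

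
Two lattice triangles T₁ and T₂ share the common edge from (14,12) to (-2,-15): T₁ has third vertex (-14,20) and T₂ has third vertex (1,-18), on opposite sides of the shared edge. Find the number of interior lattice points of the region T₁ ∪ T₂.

The union is the simple quadrilateral with vertices (14,12), (-14,20), (-2,-15), (1,-18) in order.
Using the shoelace formula, 2A = |[14·20 − (-14)·12] + [(-14)·(-15) − (-2)·20] + [(-2)·(-18) − 1·(-15)] + [1·12 − 14·(-18)]| = 1013, so the area is 506.5.
Along each edge there are gcd(|Δx|,|Δy|)+1 lattice points, so counting each shared vertex once the boundary has gcd(28,8) + gcd(12,35) + gcd(3,3) + gcd(13,30) = 4+1+3+1 = 9.
By Pick's theorem I = A − B/2 + 1 = 506.5 − 9/2 + 1 = 503.

503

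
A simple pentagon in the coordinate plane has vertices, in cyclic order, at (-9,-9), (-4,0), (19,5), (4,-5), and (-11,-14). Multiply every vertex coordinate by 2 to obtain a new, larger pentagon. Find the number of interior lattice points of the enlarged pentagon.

By the shoelace formula, twice the signed area is |[(-9)·0 − (-4)·(-9)] + [(-4)·5 − 19·0] + [19·(-5) − 4·5] + [4·(-14) − (-11)·(-5)] + [(-11)·(-9) − (-9)·(-14)]| = 309, so the area is 309/2.
Summing gcd(|Δx|,|Δy|) over the edges gives the boundary count: gcd(5,9) + gcd(23,5) + gcd(15,10) + gcd(15,9) + gcd(2,5) = 1+1+5+3+1 = 11.
Scaling by 2 multiplies the area by 2² = 4 (so the new area is 618) and multiplies the boundary lattice-point count by 2, giving 22.
By Pick's theorem, the interior count of the dilated polygon is 618 − 22/2 + 1 = 608.

608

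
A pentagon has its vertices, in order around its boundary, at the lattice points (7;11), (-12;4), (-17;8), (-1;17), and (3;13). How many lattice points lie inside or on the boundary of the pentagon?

141

By the shoelace formula, twice the signed area is |(7·4 − (-12)·11) + ((-12)·8 − (-17)·4) + ((-17)·17 − (-1)·8) + ((-1)·13 − 3·17) + (3·11 − 7·13)| = 271, so the area is 135.5.
Summing gcd(|Δx|,|Δy|) over the edges gives the boundary count: gcd(19,7) + gcd(5,4) + gcd(16,9) + gcd(4,4) + gcd(4,2) = 1+1+1+4+2 = 9.
Pick's theorem gives I = A − B/2 + 1 = 135.5 − 9/2 + 1 = 132, so the closed region contains I + B = 132 + 9 = 141 lattice points.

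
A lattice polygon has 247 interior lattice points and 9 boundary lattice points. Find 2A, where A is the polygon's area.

501

Pick's theorem states A = I + B/2 − 1, so A = 247 + 9/2 − 1 = 501/2.
Hence 2A = 501.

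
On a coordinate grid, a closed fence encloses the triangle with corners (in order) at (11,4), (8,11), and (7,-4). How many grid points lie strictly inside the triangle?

24

The shoelace formula gives twice the area as |[11·11 − 8·4] + [8·(-4) − 7·11] + [7·4 − 11·(-4)]| = 52, so the area is 26.
Along each edge there are gcd(|Δx|,|Δy|)+1 lattice points, so counting each shared vertex once the boundary has gcd(3,7) + gcd(1,15) + gcd(4,8) = 1+1+4 = 6.
By Pick's theorem A = I + B/2 − 1, so I = 26 − 6/2 + 1 = 24.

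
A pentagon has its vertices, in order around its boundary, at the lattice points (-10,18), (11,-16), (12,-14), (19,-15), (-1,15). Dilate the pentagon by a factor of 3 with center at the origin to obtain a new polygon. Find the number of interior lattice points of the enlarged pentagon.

2173

Using the shoelace formula, 2A = |((-10)·(-16) − 11·18) + (11·(-14) − 12·(-16)) + (12·(-15) − 19·(-14)) + (19·15 − (-1)·(-15)) + ((-1)·18 − (-10)·15)| = 488, so the area is 244.
The number of boundary lattice points is Σ gcd(|Δx|,|Δy|) = gcd(21,34) + gcd(1,2) + gcd(7,1) + gcd(20,30) + gcd(9,3) = 1+1+1+10+3 = 16.
Scaling by 3 multiplies the area by 3² = 9 (so the new area is 2196) and multiplies the boundary lattice-point count by 3, giving 48.
By Pick's theorem, the interior count of the dilated polygon is 2196 − 48/2 + 1 = 2173.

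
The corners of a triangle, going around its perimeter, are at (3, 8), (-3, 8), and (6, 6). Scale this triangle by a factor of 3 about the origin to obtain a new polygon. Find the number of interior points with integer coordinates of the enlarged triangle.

43

Using the shoelace formula, 2A = |[3·8 − (-3)·8] + [(-3)·6 − 6·8] + [6·8 − 3·6]| = 12, so the area is 6.
The number of boundary lattice points is Σ gcd(|Δx|,|Δy|) = gcd(6,0) + gcd(9,2) + gcd(3,2) = 6+1+1 = 8.
Scaling by 3 multiplies the area by 3² = 9 (so the new area is 54) and multiplies the boundary lattice-point count by 3, giving 24.
By Pick's theorem, the interior count of the dilated polygon is 54 − 24/2 + 1 = 43.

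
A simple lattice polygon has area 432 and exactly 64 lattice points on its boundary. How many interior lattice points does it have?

Pick's theorem A = I + B/2 − 1 rearranges to I = A − B/2 + 1 = 432 − 64/2 + 1 = 401.

401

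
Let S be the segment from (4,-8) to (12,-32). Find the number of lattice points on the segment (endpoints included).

The number of lattice points on a segment between lattice points is gcd(|Δx|,|Δy|) + 1 = gcd(8,24) + 1 = 8 + 1 = 9.

9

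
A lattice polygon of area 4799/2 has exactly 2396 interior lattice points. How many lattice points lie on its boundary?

Pick's theorem gives A = I + B/2 − 1, so B = 2(A − I + 1) = 2(4799/2 − 2396 + 1) = 9.

9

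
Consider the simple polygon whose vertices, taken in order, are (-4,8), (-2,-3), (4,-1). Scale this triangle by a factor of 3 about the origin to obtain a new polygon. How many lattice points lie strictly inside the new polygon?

By the shoelace formula, twice the signed area is |((-4)·(-3) − (-2)·8) + ((-2)·(-1) − 4·(-3)) + (4·8 − (-4)·(-1))| = 70, so the area is 35.
The number of boundary lattice points is Σ gcd(|Δx|,|Δy|) = gcd(2,11) + gcd(6,2) + gcd(8,9) = 1+2+1 = 4.
Scaling by 3 multiplies the area by 3² = 9 (so the new area is 315) and multiplies the boundary lattice-point count by 3, giving 12.
By Pick's theorem, the interior count of the dilated polygon is 315 − 12/2 + 1 = 310.

310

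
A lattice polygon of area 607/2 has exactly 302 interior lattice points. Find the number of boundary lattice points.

5

Pick's theorem gives A = I + B/2 − 1, so B = 2(A − I + 1) = 2(607/2 − 302 + 1) = 5.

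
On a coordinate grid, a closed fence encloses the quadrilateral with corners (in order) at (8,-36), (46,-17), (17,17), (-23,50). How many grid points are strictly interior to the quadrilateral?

The shoelace formula gives twice the area as |[8·(-17) − 46·(-36)] + [46·17 − 17·(-17)] + [17·50 − (-23)·17] + [(-23)·(-36) − 8·50]| = 4260, so the area is 2130.
Along each edge there are gcd(|Δx|,|Δy|)+1 lattice points, so counting each shared vertex once the boundary has gcd(38,19) + gcd(29,34) + gcd(40,33) + gcd(31,86) = 19+1+1+1 = 22.
Pick's theorem gives I = A − B/2 + 1 = 2130 − 22/2 + 1 = 2120.

2120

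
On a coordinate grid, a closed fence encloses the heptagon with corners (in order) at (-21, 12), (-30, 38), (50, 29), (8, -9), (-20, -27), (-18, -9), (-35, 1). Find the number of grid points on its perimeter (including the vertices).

10

Summing gcd(|Δx|,|Δy|) over the edges gives the boundary count: gcd(9,26) + gcd(80,9) + gcd(42,38) + gcd(28,18) + gcd(2,18) + gcd(17,10) + gcd(14,11) = 1+1+2+2+2+1+1 = 10.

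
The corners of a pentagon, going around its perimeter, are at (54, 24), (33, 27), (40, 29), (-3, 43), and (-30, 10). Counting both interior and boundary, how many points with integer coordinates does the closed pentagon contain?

By the shoelace formula, twice the signed area is |(54·27 − 33·24) + (33·29 − 40·27) + (40·43 − (-3)·29) + ((-3)·10 − (-30)·43) + ((-30)·24 − 54·10)| = 2350, so the area is 1175.
Summing gcd(|Δx|,|Δy|) over the edges gives the boundary count: gcd(21,3) + gcd(7,2) + gcd(43,14) + gcd(27,33) + gcd(84,14) = 3+1+1+3+14 = 22.
Pick's theorem gives I = A − B/2 + 1 = 1175 − 22/2 + 1 = 1165, so the closed region contains I + B = 1165 + 22 = 1187 lattice points.

1187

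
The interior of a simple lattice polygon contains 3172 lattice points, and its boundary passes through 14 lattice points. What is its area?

3178

By Pick's theorem, A = I + B/2 − 1 = 3172 + 14/2 − 1 = 3178.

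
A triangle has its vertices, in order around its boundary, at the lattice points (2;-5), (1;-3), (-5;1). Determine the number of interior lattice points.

3

Using the shoelace formula, 2A = |(2·(-3) − 1·(-5)) + (1·1 − (-5)·(-3)) + ((-5)·(-5) − 2·1)| = 8, so the area is 4.
Summing gcd(|Δx|,|Δy|) over the edges gives the boundary count: gcd(1,2) + gcd(6,4) + gcd(7,6) = 1+2+1 = 4.
Pick's theorem gives I = A − B/2 + 1 = 4 − 4/2 + 1 = 3.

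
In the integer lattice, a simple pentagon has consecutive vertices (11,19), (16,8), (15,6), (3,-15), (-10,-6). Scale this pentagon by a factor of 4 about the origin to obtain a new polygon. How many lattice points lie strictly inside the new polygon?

6187

Using the shoelace formula, 2A = |(11·8 − 16·19) + (16·6 − 15·8) + (15·(-15) − 3·6) + (3·(-6) − (-10)·(-15)) + ((-10)·19 − 11·(-6))| = 775, so the area is 387.5.
Summing gcd(|Δx|,|Δy|) over the edges gives the boundary count: gcd(5,11) + gcd(1,2) + gcd(12,21) + gcd(13,9) + gcd(21,25) = 1+1+3+1+1 = 7.
Scaling by 4 multiplies the area by 4² = 16 (so the new area is 6200) and multiplies the boundary lattice-point count by 4, giving 28.
By Pick's theorem, the interior count of the dilated polygon is 6200 − 28/2 + 1 = 6187.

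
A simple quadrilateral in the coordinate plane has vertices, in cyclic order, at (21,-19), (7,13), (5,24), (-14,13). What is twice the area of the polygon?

The shoelace formula gives twice the area as |(21·13 − 7·(-19)) + (7·24 − 5·13) + (5·13 − (-14)·24) + ((-14)·(-19) − 21·13)| = 903, so the area is 451.5.

903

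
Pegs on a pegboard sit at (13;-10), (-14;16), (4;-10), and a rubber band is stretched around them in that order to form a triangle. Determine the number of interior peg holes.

112

Using the shoelace formula, 2A = |[13·16 − (-14)·(-10)] + [(-14)·(-10) − 4·16] + [4·(-10) − 13·(-10)]| = 234, so the area is 117.
Along each edge there are gcd(|Δx|,|Δy|)+1 lattice points, so counting each shared vertex once the boundary has gcd(27,26) + gcd(18,26) + gcd(9,0) = 1+2+9 = 12.
Pick's theorem gives I = A − B/2 + 1 = 117 − 12/2 + 1 = 112.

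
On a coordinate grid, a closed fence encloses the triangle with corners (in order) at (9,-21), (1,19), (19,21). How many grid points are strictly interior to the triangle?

363

By the shoelace formula, twice the signed area is |[9·19 − 1·(-21)] + [1·21 − 19·19] + [19·(-21) − 9·21]| = 736, so the area is 368.
Along each edge there are gcd(|Δx|,|Δy|)+1 lattice points, so counting each shared vertex once the boundary has gcd(8,40) + gcd(18,2) + gcd(10,42) = 8+2+2 = 12.
By Pick's theorem A = I + B/2 − 1, so I = 368 − 12/2 + 1 = 363.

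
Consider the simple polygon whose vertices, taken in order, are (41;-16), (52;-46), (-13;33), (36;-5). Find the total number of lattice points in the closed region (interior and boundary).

718

The shoelace formula gives twice the area as |(41·(-46) − 52·(-16)) + (52·33 − (-13)·(-46)) + ((-13)·(-5) − 36·33) + (36·(-16) − 41·(-5))| = 1430, so the area is 715.
Summing gcd(|Δx|,|Δy|) over the edges gives the boundary count: gcd(11,30) + gcd(65,79) + gcd(49,38) + gcd(5,11) = 1+1+1+1 = 4.
Pick's theorem gives I = A − B/2 + 1 = 715 − 4/2 + 1 = 714, so the closed region contains I + B = 714 + 4 = 718 lattice points.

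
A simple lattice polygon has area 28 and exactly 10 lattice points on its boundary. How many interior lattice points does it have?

24

Pick's theorem A = I + B/2 − 1 rearranges to I = A − B/2 + 1 = 28 − 10/2 + 1 = 24.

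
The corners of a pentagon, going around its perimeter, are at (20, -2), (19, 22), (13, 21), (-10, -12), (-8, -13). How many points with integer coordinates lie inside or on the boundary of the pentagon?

481

Using the shoelace formula, 2A = |(20·22 − 19·(-2)) + (19·21 − 13·22) + (13·(-12) − (-10)·21) + ((-10)·(-13) − (-8)·(-12)) + ((-8)·(-2) − 20·(-13))| = 955, so the area is 477.5.
Summing gcd(|Δx|,|Δy|) over the edges gives the boundary count: gcd(1,24) + gcd(6,1) + gcd(23,33) + gcd(2,1) + gcd(28,11) = 1+1+1+1+1 = 5.
Pick's theorem gives I = A − B/2 + 1 = 477.5 − 5/2 + 1 = 476, so the closed region contains I + B = 476 + 5 = 481 lattice points.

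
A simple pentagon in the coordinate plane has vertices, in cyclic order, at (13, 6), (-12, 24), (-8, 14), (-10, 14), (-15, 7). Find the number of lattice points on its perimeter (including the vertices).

7

Along each edge there are gcd(|Δx|,|Δy|)+1 lattice points, so counting each shared vertex once the boundary has gcd(25,18) + gcd(4,10) + gcd(2,0) + gcd(5,7) + gcd(28,1) = 1+2+2+1+1 = 7.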